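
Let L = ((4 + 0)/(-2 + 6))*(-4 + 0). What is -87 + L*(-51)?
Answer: 117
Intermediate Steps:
L = -4 (L = (4/4)*(-4) = (4*(1/4))*(-4) = 1*(-4) = -4)
-87 + L*(-51) = -87 - 4*(-51) = -87 + 204 = 117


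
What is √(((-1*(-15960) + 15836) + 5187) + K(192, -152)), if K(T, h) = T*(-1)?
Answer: √36791 ≈ 191.81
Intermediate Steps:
K(T, h) = -T
√(((-1*(-15960) + 15836) + 5187) + K(192, -152)) = √(((-1*(-15960) + 15836) + 5187) - 1*192) = √(((15960 + 15836) + 5187) - 192) = √((31796 + 5187) - 192) = √(36983 - 192) = √36791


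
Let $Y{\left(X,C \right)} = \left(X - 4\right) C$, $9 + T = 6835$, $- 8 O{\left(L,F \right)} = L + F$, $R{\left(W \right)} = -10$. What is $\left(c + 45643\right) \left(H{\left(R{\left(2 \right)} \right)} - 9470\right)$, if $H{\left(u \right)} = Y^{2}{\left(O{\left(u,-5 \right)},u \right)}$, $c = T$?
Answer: $- \frac{7571014355}{16} \approx -4.7319 \cdot 10^{8}$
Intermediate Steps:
$O{\left(L,F \right)} = - \frac{F}{8} - \frac{L}{8}$ ($O{\left(L,F \right)} = - \frac{L + F}{8} = - \frac{F + L}{8} = - \frac{F}{8} - \frac{L}{8}$)
$T = 6826$ ($T = -9 + 6835 = 6826$)
$c = 6826$
$Y{\left(X,C \right)} = C \left(-4 + X\right)$ ($Y{\left(X,C \right)} = \left(-4 + X\right) C = C \left(-4 + X\right)$)
$H{\left(u \right)} = u^{2} \left(- \frac{27}{8} - \frac{u}{8}\right)^{2}$ ($H{\left(u \right)} = \left(u \left(-4 - \left(- \frac{5}{8} + \frac{u}{8}\right)\right)\right)^{2} = \left(u \left(- \frac{27}{8} - \frac{u}{8}\right)\right)^{2} = u^{2} \left(- \frac{27}{8} - \frac{u}{8}\right)^{2}$)
$\left(c + 45643\right) \left(H{\left(R{\left(2 \right)} \right)} - 9470\right) = \left(6826 + 45643\right) \left(\frac{\left(-10\right)^{2} \left(27 - 10\right)^{2}}{64} - 9470\right) = 52469 \left(\frac{1}{64} \cdot 100 \cdot 17^{2} - 9470\right) = 52469 \left(\frac{1}{64} \cdot 100 \cdot 289 - 9470\right) = 52469 \left(\frac{7225}{16} - 9470\right) = 52469 \left(- \frac{144295}{16}\right) = - \frac{7571014355}{16}$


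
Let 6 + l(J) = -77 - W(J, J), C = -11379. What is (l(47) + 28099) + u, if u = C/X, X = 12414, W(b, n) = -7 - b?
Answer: 116149867/4138 ≈ 28069.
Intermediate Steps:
l(J) = -76 + J (l(J) = -6 + (-77 - (-7 - J)) = -6 + (-77 + (7 + J)) = -6 + (-70 + J) = -76 + J)
u = -3793/4138 (u = -11379/12414 = -11379*1/12414 = -3793/4138 ≈ -0.91663)
(l(47) + 28099) + u = ((-76 + 47) + 28099) - 3793/4138 = (-29 + 28099) - 3793/4138 = 28070 - 3793/4138 = 116149867/4138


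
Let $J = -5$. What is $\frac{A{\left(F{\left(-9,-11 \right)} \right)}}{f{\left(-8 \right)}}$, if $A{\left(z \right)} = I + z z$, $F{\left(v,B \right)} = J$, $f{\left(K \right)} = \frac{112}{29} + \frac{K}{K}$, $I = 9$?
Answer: $\frac{986}{141} \approx 6.9929$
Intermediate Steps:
$f{\left(K \right)} = \frac{141}{29}$ ($f{\left(K \right)} = 112 \cdot \frac{1}{29} + 1 = \frac{112}{29} + 1 = \frac{141}{29}$)
$F{\left(v,B \right)} = -5$
$A{\left(z \right)} = 9 + z^{2}$ ($A{\left(z \right)} = 9 + z z = 9 + z^{2}$)
$\frac{A{\left(F{\left(-9,-11 \right)} \right)}}{f{\left(-8 \right)}} = \frac{9 + \left(-5\right)^{2}}{\frac{141}{29}} = \left(9 + 25\right) \frac{29}{141} = 34 \cdot \frac{29}{141} = \frac{986}{141}$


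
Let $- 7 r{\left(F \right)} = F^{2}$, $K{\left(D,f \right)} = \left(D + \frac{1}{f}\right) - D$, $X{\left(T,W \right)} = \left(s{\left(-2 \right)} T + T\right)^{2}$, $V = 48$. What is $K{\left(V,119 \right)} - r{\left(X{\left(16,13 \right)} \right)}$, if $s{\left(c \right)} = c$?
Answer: $\frac{159159}{17} \approx 9362.3$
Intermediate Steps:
$X{\left(T,W \right)} = T^{2}$ ($X{\left(T,W \right)} = \left(- 2 T + T\right)^{2} = \left(- T\right)^{2} = T^{2}$)
$K{\left(D,f \right)} = \frac{1}{f}$
$r{\left(F \right)} = - \frac{F^{2}}{7}$
$K{\left(V,119 \right)} - r{\left(X{\left(16,13 \right)} \right)} = \frac{1}{119} - - \frac{\left(16^{2}\right)^{2}}{7} = \frac{1}{119} - - \frac{256^{2}}{7} = \frac{1}{119} - \left(- \frac{1}{7}\right) 65536 = \frac{1}{119} - - \frac{65536}{7} = \frac{1}{119} + \frac{65536}{7} = \frac{159159}{17}$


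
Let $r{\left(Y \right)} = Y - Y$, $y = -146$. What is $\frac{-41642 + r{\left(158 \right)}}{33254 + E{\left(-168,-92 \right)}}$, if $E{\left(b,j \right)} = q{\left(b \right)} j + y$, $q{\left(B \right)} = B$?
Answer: $- \frac{20821}{24282} \approx -0.85747$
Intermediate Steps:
$E{\left(b,j \right)} = -146 + b j$ ($E{\left(b,j \right)} = b j - 146 = -146 + b j$)
$r{\left(Y \right)} = 0$
$\frac{-41642 + r{\left(158 \right)}}{33254 + E{\left(-168,-92 \right)}} = \frac{-41642 + 0}{33254 - -15310} = - \frac{41642}{33254 + \left(-146 + 15456\right)} = - \frac{41642}{33254 + 15310} = - \frac{41642}{48564} = \left(-41642\right) \frac{1}{48564} = - \frac{20821}{24282}$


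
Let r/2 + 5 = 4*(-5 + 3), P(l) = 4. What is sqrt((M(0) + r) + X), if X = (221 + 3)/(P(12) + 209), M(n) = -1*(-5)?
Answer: I*sqrt(905037)/213 ≈ 4.4664*I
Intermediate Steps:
r = -26 (r = -10 + 2*(4*(-5 + 3)) = -10 + 2*(4*(-2)) = -10 + 2*(-8) = -10 - 16 = -26)
M(n) = 5
X = 224/213 (X = (221 + 3)/(4 + 209) = 224/213 ≈ 1.0516)
sqrt((M(0) + r) + X) = sqrt((5 - 26) + 224/213) = sqrt(-21 + 224/213) = sqrt(-4249/213) = I*sqrt(905037)/213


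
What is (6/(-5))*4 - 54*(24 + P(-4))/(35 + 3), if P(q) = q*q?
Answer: -5856/95 ≈ -61.642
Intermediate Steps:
P(q) = q**2
(6/(-5))*4 - 54*(24 + P(-4))/(35 + 3) = (6/(-5))*4 - 54*(24 + (-4)**2)/(35 + 3) = (6*(-1/5))*4 - 54*(24 + 16)/38 = -6/5*4 - 2160/38 = -24/5 - 54*20/19 = -24/5 - 1080/19 = -5856/95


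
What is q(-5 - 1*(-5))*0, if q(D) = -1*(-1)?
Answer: 0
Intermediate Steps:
q(D) = 1
q(-5 - 1*(-5))*0 = 1*0 = 0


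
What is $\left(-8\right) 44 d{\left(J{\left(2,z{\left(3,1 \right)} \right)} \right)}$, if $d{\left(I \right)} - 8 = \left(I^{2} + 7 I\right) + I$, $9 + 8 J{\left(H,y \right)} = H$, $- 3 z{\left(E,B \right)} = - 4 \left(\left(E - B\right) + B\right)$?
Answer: $- \frac{1243}{2} \approx -621.5$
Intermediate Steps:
$z{\left(E,B \right)} = \frac{4 E}{3}$ ($z{\left(E,B \right)} = - \frac{\left(-4\right) \left(\left(E - B\right) + B\right)}{3} = - \frac{\left(-4\right) E}{3} = \frac{4 E}{3}$)
$J{\left(H,y \right)} = - \frac{9}{8} + \frac{H}{8}$
$d{\left(I \right)} = 8 + I^{2} + 8 I$ ($d{\left(I \right)} = 8 + \left(\left(I^{2} + 7 I\right) + I\right) = 8 + \left(I^{2} + 8 I\right) = 8 + I^{2} + 8 I$)
$\left(-8\right) 44 d{\left(J{\left(2,z{\left(3,1 \right)} \right)} \right)} = \left(-8\right) 44 \left(8 + \left(- \frac{9}{8} + \frac{1}{8} \cdot 2\right)^{2} + 8 \left(- \frac{9}{8} + \frac{1}{8} \cdot 2\right)\right) = - 352 \left(8 + \left(- \frac{9}{8} + \frac{1}{4}\right)^{2} + 8 \left(- \frac{9}{8} + \frac{1}{4}\right)\right) = - 352 \left(8 + \left(- \frac{7}{8}\right)^{2} + 8 \left(- \frac{7}{8}\right)\right) = - 352 \left(8 + \frac{49}{64} - 7\right) = \left(-352\right) \frac{113}{64} = - \frac{1243}{2}$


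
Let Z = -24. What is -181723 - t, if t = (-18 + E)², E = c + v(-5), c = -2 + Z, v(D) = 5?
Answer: -183244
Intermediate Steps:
c = -26 (c = -2 - 24 = -26)
E = -21 (E = -26 + 5 = -21)
t = 1521 (t = (-18 - 21)² = (-39)² = 1521)
-181723 - t = -181723 - 1*1521 = -181723 - 1521 = -183244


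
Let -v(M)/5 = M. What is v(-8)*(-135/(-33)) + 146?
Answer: 3406/11 ≈ 309.64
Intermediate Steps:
v(M) = -5*M
v(-8)*(-135/(-33)) + 146 = (-5*(-8))*(-135/(-33)) + 146 = 40*(-135*(-1/33)) + 146 = 40*(45/11) + 146 = 1800/11 + 146 = 3406/11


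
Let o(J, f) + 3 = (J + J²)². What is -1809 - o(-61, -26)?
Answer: -13397406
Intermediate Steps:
o(J, f) = -3 + (J + J²)²
-1809 - o(-61, -26) = -1809 - (-3 + (-61)²*(1 - 61)²) = -1809 - (-3 + 3721*(-60)²) = -1809 - (-3 + 3721*3600) = -1809 - (-3 + 13395600) = -1809 - 1*13395597 = -1809 - 13395597 = -13397406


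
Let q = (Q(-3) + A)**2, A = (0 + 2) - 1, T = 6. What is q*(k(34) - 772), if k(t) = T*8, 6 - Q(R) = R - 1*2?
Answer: -104256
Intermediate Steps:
Q(R) = 8 - R (Q(R) = 6 - (R - 1*2) = 6 - (R - 2) = 6 - (-2 + R) = 6 + (2 - R) = 8 - R)
A = 1 (A = 2 - 1 = 1)
q = 144 (q = ((8 - 1*(-3)) + 1)**2 = ((8 + 3) + 1)**2 = (11 + 1)**2 = 12**2 = 144)
k(t) = 48 (k(t) = 6*8 = 48)
q*(k(34) - 772) = 144*(48 - 772) = 144*(-724) = -104256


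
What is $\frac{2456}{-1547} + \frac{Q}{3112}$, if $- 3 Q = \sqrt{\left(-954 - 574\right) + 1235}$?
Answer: $- \frac{2456}{1547} - \frac{i \sqrt{293}}{9336} \approx -1.5876 - 0.0018335 i$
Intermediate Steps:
$Q = - \frac{i \sqrt{293}}{3}$ ($Q = - \frac{\sqrt{\left(-954 - 574\right) + 1235}}{3} = - \frac{\sqrt{-1528 + 1235}}{3} = - \frac{\sqrt{-293}}{3} = - \frac{i \sqrt{293}}{3} \approx - 5.7057 i$)
$\frac{2456}{-1547} + \frac{Q}{3112} = \frac{2456}{-1547} + \frac{\left(- \frac{1}{3}\right) i \sqrt{293}}{3112} = 2456 \left(- \frac{1}{1547}\right) + - \frac{i \sqrt{293}}{3} \cdot \frac{1}{3112} = - \frac{2456}{1547} - \frac{i \sqrt{293}}{9336}$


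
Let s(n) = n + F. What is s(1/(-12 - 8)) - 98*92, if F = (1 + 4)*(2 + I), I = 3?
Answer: -179821/20 ≈ -8991.0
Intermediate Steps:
F = 25 (F = (1 + 4)*(2 + 3) = 5*5 = 25)
s(n) = 25 + n (s(n) = n + 25 = 25 + n)
s(1/(-12 - 8)) - 98*92 = (25 + 1/(-12 - 8)) - 98*92 = (25 + 1/(-20)) - 9016 = (25 - 1/20) - 9016 = 499/20 - 9016 = -179821/20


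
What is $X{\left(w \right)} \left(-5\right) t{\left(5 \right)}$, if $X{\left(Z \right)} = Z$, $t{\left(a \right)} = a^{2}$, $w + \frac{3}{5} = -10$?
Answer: $1325$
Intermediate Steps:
$w = - \frac{53}{5}$ ($w = - \frac{3}{5} - 10 = - \frac{53}{5} \approx -10.6$)
$X{\left(w \right)} \left(-5\right) t{\left(5 \right)} = \left(- \frac{53}{5}\right) \left(-5\right) 5^{2} = 53 \cdot 25 = 1325$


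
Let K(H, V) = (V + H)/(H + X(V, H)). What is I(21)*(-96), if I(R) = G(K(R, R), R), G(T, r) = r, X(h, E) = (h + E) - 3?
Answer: -2016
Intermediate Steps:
X(h, E) = -3 + E + h (X(h, E) = (E + h) - 3 = -3 + E + h)
K(H, V) = (H + V)/(-3 + V + 2*H) (K(H, V) = (V + H)/(H + (-3 + H + V)) = (H + V)/(-3 + V + 2*H))
I(R) = R
I(21)*(-96) = 21*(-96) = -2016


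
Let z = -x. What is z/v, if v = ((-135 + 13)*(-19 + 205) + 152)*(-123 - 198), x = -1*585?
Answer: 39/482356 ≈ 8.0853e-5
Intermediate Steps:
x = -585
z = 585 (z = -1*(-585) = 585)
v = 7235340 (v = (-122*186 + 152)*(-321) = (-22692 + 152)*(-321) = -22540*(-321) = 7235340)
z/v = 585/7235340 = 585*(1/7235340) = 39/482356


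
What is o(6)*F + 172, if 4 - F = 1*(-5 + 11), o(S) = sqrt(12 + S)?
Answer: 172 - 6*sqrt(2) ≈ 163.51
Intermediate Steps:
F = -2 (F = 4 - (-5 + 11) = 4 - 6 = -2)
o(6)*F + 172 = sqrt(12 + 6)*(-2) + 172 = sqrt(18)*(-2) + 172 = (3*sqrt(2))*(-2) + 172 = -6*sqrt(2) + 172 = 172 - 6*sqrt(2)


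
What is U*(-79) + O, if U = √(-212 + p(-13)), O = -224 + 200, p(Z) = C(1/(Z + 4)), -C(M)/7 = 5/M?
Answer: -24 - 79*√103 ≈ -825.76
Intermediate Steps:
C(M) = -35/M
p(Z) = -140 - 35*Z (p(Z) = -(140 + 35*Z) = -35*(4 + Z) = -140 - 35*Z)
O = -24
U = √103 (U = √(-212 + (-140 - 35*(-13))) = √(-212 + (-140 + 455)) = √(-212 + 315) = √103 ≈ 10.149)
U*(-79) + O = √103*(-79) - 24 = -79*√103 - 24 = -24 - 79*√103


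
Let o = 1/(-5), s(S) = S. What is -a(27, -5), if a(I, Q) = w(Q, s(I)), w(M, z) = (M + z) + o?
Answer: -109/5 ≈ -21.800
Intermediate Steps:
o = -⅕ ≈ -0.20000
w(M, z) = -⅕ + M + z (w(M, z) = (M + z) - ⅕ = -⅕ + M + z)
a(I, Q) = -⅕ + I + Q (a(I, Q) = -⅕ + Q + I = -⅕ + I + Q)
-a(27, -5) = -(-⅕ + 27 - 5) = -1*109/5 = -109/5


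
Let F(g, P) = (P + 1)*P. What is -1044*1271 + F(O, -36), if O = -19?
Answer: -1325664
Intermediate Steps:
F(g, P) = P*(1 + P) (F(g, P) = (1 + P)*P = P*(1 + P))
-1044*1271 + F(O, -36) = -1044*1271 - 36*(1 - 36) = -1326924 - 36*(-35) = -1326924 + 1260 = -1325664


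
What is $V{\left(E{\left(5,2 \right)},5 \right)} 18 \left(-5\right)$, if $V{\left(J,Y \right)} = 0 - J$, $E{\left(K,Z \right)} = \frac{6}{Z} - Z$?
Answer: $90$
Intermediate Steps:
$E{\left(K,Z \right)} = - Z + \frac{6}{Z}$
$V{\left(J,Y \right)} = - J$
$V{\left(E{\left(5,2 \right)},5 \right)} 18 \left(-5\right) = - (\left(-1\right) 2 + \frac{6}{2}) 18 \left(-5\right) = - (-2 + 6 \cdot \frac{1}{2}) 18 \left(-5\right) = - (-2 + 3) 18 \left(-5\right) = \left(-1\right) 1 \cdot 18 \left(-5\right) = \left(-1\right) 18 \left(-5\right) = \left(-18\right) \left(-5\right) = 90$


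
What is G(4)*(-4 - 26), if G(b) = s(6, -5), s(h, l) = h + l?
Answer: -30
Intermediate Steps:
G(b) = 1 (G(b) = 6 - 5 = 1)
G(4)*(-4 - 26) = 1*(-4 - 26) = 1*(-30) = -30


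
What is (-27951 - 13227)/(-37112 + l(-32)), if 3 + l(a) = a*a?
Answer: 41178/36091 ≈ 1.1409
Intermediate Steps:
l(a) = -3 + a² (l(a) = -3 + a*a = -3 + a²)
(-27951 - 13227)/(-37112 + l(-32)) = (-27951 - 13227)/(-37112 + (-3 + (-32)²)) = -41178/(-37112 + (-3 + 1024)) = -41178/(-37112 + 1021) = -41178/(-36091) = -41178*(-1/36091) = 41178/36091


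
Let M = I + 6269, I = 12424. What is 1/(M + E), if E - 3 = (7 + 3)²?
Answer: 1/18796 ≈ 5.3203e-5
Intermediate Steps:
E = 103 (E = 3 + (7 + 3)² = 3 + 10² = 3 + 100 = 103)
M = 18693 (M = 12424 + 6269 = 18693)
1/(M + E) = 1/(18693 + 103) = 1/18796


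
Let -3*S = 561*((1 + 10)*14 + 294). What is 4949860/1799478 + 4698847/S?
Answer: -4020396165253/75376534464 ≈ -53.338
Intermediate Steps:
S = -83776 (S = -187*((1 + 10)*14 + 294) = -187*(11*14 + 294) = -187*(154 + 294) = -187*448 = -1/3*251328 = -83776)
4949860/1799478 + 4698847/S = 4949860/1799478 + 4698847/(-83776) = 4949860*(1/1799478) + 4698847*(-1/83776) = 2474930/899739 - 4698847/83776 = -4020396165253/75376534464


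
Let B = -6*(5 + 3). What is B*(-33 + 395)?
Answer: -17376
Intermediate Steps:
B = -48 (B = -6*8 = -48)
B*(-33 + 395) = -48*(-33 + 395) = -48*362 = -17376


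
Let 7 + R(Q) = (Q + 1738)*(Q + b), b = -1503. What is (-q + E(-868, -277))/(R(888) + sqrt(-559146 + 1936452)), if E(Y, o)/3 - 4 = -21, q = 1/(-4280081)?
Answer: 352528215097610/11163366897297388943 + 654852390*sqrt(153034)/11163366897297388943 ≈ 3.1602e-5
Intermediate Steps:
q = -1/4280081 ≈ -2.3364e-7
R(Q) = -7 + (-1503 + Q)*(1738 + Q) (R(Q) = -7 + (Q + 1738)*(Q - 1503) = -7 + (1738 + Q)*(-1503 + Q) = -7 + (-1503 + Q)*(1738 + Q))
E(Y, o) = -51 (E(Y, o) = 12 + 3*(-21) = 12 - 63 = -51)
(-q + E(-868, -277))/(R(888) + sqrt(-559146 + 1936452)) = (-1*(-1/4280081) - 51)/((-2612221 + 888**2 + 235*888) + sqrt(-559146 + 1936452)) = (1/4280081 - 51)/((-2612221 + 788544 + 208680) + sqrt(1377306)) = -218284130/(4280081*(-1614997 + 3*sqrt(153034)))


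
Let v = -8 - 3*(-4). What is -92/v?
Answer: -23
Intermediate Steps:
v = 4 (v = -8 + 12 = 4)
-92/v = -92/4 = -92*¼ = -23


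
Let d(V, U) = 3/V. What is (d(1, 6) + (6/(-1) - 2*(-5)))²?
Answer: 49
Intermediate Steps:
(d(1, 6) + (6/(-1) - 2*(-5)))² = (3/1 + (6/(-1) - 2*(-5)))² = (3*1 + (6*(-1) + 10))² = (3 + (-6 + 10))² = (3 + 4)² = 7² = 49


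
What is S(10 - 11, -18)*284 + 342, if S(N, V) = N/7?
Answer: 2110/7 ≈ 301.43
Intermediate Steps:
S(N, V) = N/7 (S(N, V) = N*(1/7) = N/7)
S(10 - 11, -18)*284 + 342 = ((10 - 11)/7)*284 + 342 = ((1/7)*(-1))*284 + 342 = -1/7*284 + 342 = -284/7 + 342 = 2110/7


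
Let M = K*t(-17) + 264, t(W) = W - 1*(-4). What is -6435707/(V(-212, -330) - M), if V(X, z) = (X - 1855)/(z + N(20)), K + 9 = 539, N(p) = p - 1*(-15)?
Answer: -1898533565/1956737 ≈ -970.25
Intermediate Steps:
N(p) = 15 + p (N(p) = p + 15 = 15 + p)
t(W) = 4 + W (t(W) = W + 4 = 4 + W)
K = 530 (K = -9 + 539 = 530)
M = -6626 (M = 530*(4 - 17) + 264 = 530*(-13) + 264 = -6890 + 264 = -6626)
V(X, z) = (-1855 + X)/(35 + z) (V(X, z) = (X - 1855)/(z + (15 + 20)) = (-1855 + X)/(z + 35) = (-1855 + X)/(35 + z))
-6435707/(V(-212, -330) - M) = -6435707/((-1855 - 212)/(35 - 330) - 1*(-6626)) = -6435707/(-2067/(-295) + 6626) = -6435707/(-1/295*(-2067) + 6626) = -6435707/(2067/295 + 6626) = -6435707/1956737/295 = -6435707*295/1956737 = -1898533565/1956737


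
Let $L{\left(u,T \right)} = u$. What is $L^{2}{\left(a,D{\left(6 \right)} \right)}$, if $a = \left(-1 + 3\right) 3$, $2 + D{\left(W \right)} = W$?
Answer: $36$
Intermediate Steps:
$D{\left(W \right)} = -2 + W$
$a = 6$ ($a = 2 \cdot 3 = 6$)
$L^{2}{\left(a,D{\left(6 \right)} \right)} = 6^{2} = 36$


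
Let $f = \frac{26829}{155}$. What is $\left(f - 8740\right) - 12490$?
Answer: $- \frac{3263821}{155} \approx -21057.0$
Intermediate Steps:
$f = \frac{26829}{155}$ ($f = 26829 \cdot \frac{1}{155} = \frac{26829}{155} \approx 173.09$)
$\left(f - 8740\right) - 12490 = \left(\frac{26829}{155} - 8740\right) - 12490 = - \frac{1327871}{155} - 12490 = - \frac{3263821}{155}$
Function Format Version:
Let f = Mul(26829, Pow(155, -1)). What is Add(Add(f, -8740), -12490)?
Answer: Rational(-3263821, 155) ≈ -21057.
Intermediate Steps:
f = Rational(26829, 155) (f = Mul(26829, Rational(1, 155)) = Rational(26829, 155) ≈ 173.09)
Add(Add(f, -8740), -12490) = Add(Add(Rational(26829, 155), -8740), -12490) = Add(Rational(-1327871, 155), -12490) = Rational(-3263821, 155)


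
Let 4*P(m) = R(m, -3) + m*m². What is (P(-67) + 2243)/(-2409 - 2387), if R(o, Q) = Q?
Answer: 145897/9592 ≈ 15.210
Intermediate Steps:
P(m) = -¾ + m³/4 (P(m) = (-3 + m*m²)/4 = (-3 + m³)/4 = -¾ + m³/4)
(P(-67) + 2243)/(-2409 - 2387) = ((-¾ + (¼)*(-67)³) + 2243)/(-2409 - 2387) = ((-¾ + (¼)*(-300763)) + 2243)/(-4796) = ((-¾ - 300763/4) + 2243)*(-1/4796) = (-150383/2 + 2243)*(-1/4796) = -145897/2*(-1/4796) = 145897/9592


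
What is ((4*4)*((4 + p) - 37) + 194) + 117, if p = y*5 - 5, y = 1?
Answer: -217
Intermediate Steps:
p = 0 (p = 1*5 - 5 = 5 - 5 = 0)
((4*4)*((4 + p) - 37) + 194) + 117 = ((4*4)*((4 + 0) - 37) + 194) + 117 = (16*(4 - 37) + 194) + 117 = (16*(-33) + 194) + 117 = (-528 + 194) + 117 = -334 + 117 = -217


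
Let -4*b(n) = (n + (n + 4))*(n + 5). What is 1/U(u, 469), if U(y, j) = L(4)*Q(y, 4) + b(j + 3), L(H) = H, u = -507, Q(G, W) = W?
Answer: -1/113033 ≈ -8.8470e-6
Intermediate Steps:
b(n) = -(4 + 2*n)*(5 + n)/4 (b(n) = -(n + (n + 4))*(n + 5)/4 = -(n + (4 + n))*(5 + n)/4 = -(4 + 2*n)*(5 + n)/4)
U(y, j) = ½ - 7*j/2 - (3 + j)²/2 (U(y, j) = 4*4 + (-5 - 7*(j + 3)/2 - (j + 3)²/2) = 16 + (-5 - 7*(3 + j)/2 - (3 + j)²/2) = 16 + (-5 + (-21/2 - 7*j/2) - (3 + j)²/2) = 16 + (-31/2 - 7*j/2 - (3 + j)²/2) = ½ - 7*j/2 - (3 + j)²/2)
1/U(u, 469) = 1/(½ - 7/2*469 - (3 + 469)²/2) = 1/(½ - 3283/2 - ½*472²) = 1/(½ - 3283/2 - ½*222784) = 1/(½ - 3283/2 - 111392) = 1/(-113033) = -1/113033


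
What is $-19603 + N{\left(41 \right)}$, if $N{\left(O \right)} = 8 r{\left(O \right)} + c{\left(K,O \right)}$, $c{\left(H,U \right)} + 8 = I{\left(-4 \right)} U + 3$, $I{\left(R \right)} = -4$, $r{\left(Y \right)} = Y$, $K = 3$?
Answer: $-19444$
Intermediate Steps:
$c{\left(H,U \right)} = -5 - 4 U$ ($c{\left(H,U \right)} = -8 - \left(-3 + 4 U\right) = -5 - 4 U$)
$N{\left(O \right)} = -5 + 4 O$ ($N{\left(O \right)} = 8 O - \left(5 + 4 O\right) = -5 + 4 O$)
$-19603 + N{\left(41 \right)} = -19603 + \left(-5 + 4 \cdot 41\right) = -19603 + \left(-5 + 164\right) = -19603 + 159 = -19444$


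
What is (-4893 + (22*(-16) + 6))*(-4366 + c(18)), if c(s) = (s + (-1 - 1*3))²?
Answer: 21846630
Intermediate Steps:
c(s) = (-4 + s)² (c(s) = (s + (-1 - 3))² = (s - 4)² = (-4 + s)²)
(-4893 + (22*(-16) + 6))*(-4366 + c(18)) = (-4893 + (22*(-16) + 6))*(-4366 + (-4 + 18)²) = (-4893 + (-352 + 6))*(-4366 + 14²) = (-4893 - 346)*(-4366 + 196) = -5239*(-4170) = 21846630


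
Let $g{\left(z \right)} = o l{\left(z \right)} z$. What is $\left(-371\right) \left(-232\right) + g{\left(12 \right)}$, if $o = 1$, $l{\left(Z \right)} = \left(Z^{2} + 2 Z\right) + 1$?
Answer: $88100$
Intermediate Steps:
$l{\left(Z \right)} = 1 + Z^{2} + 2 Z$
$g{\left(z \right)} = z \left(1 + z^{2} + 2 z\right)$ ($g{\left(z \right)} = 1 \left(1 + z^{2} + 2 z\right) z = \left(1 + z^{2} + 2 z\right) z = z \left(1 + z^{2} + 2 z\right)$)
$\left(-371\right) \left(-232\right) + g{\left(12 \right)} = \left(-371\right) \left(-232\right) + 12 \left(1 + 12^{2} + 2 \cdot 12\right) = 86072 + 12 \left(1 + 144 + 24\right) = 86072 + 12 \cdot 169 = 86072 + 2028 = 88100$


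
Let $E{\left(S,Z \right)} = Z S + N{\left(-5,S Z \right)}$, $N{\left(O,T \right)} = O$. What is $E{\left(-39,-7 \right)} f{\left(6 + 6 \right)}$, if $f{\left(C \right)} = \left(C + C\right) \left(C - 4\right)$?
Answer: $51456$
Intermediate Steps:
$E{\left(S,Z \right)} = -5 + S Z$ ($E{\left(S,Z \right)} = Z S - 5 = S Z - 5 = -5 + S Z$)
$f{\left(C \right)} = 2 C \left(-4 + C\right)$
$E{\left(-39,-7 \right)} f{\left(6 + 6 \right)} = \left(-5 - -273\right) 2 \left(6 + 6\right) \left(-4 + \left(6 + 6\right)\right) = \left(-5 + 273\right) 2 \cdot 12 \left(-4 + 12\right) = 268 \cdot 2 \cdot 12 \cdot 8 = 268 \cdot 192 = 51456$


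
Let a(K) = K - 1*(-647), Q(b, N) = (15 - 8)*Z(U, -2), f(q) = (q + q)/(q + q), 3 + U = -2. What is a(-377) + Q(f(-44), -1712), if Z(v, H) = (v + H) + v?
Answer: 186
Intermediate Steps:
U = -5 (U = -3 - 2 = -5)
Z(v, H) = H + 2*v (Z(v, H) = (H + v) + v = H + 2*v)
f(q) = 1 (f(q) = (2*q)/((2*q)) = (2*q)*(1/(2*q)) = 1)
Q(b, N) = -84 (Q(b, N) = (15 - 8)*(-2 + 2*(-5)) = 7*(-2 - 10) = 7*(-12) = -84)
a(K) = 647 + K (a(K) = K + 647 = 647 + K)
a(-377) + Q(f(-44), -1712) = (647 - 377) - 84 = 270 - 84 = 186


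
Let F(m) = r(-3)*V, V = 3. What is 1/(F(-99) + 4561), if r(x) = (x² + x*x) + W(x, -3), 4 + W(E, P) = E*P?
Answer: 1/4630 ≈ 0.00021598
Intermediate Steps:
W(E, P) = -4 + E*P
r(x) = -4 - 3*x + 2*x² (r(x) = (x² + x*x) + (-4 + x*(-3)) = (x² + x²) + (-4 - 3*x) = 2*x² + (-4 - 3*x) = -4 - 3*x + 2*x²)
F(m) = 69 (F(m) = (-4 - 3*(-3) + 2*(-3)²)*3 = (-4 + 9 + 2*9)*3 = (-4 + 9 + 18)*3 = 23*3 = 69)
1/(F(-99) + 4561) = 1/(69 + 4561) = 1/4630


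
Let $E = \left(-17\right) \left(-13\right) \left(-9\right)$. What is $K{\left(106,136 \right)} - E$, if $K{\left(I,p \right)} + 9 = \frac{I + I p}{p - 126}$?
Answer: $\frac{17161}{5} \approx 3432.2$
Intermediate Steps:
$K{\left(I,p \right)} = -9 + \frac{I + I p}{-126 + p}$ ($K{\left(I,p \right)} = -9 + \frac{I + I p}{p - 126} = -9 + \frac{I + I p}{-126 + p}$)
$E = -1989$ ($E = 221 \left(-9\right) = -1989$)
$K{\left(106,136 \right)} - E = \frac{1134 + 106 - 1224 + 106 \cdot 136}{-126 + 136} - -1989 = \frac{1134 + 106 - 1224 + 14416}{10} + 1989 = \frac{1}{10} \cdot 14432 + 1989 = \frac{7216}{5} + 1989 = \frac{17161}{5}$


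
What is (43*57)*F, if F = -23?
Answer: -56373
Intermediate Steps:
(43*57)*F = (43*57)*(-23) = 2451*(-23) = -56373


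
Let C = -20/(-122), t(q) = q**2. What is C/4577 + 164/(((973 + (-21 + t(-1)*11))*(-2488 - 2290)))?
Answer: 111916/642322572579 ≈ 1.7424e-7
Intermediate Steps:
C = 10/61 (C = -1/122*(-20) = 10/61 ≈ 0.16393)
C/4577 + 164/(((973 + (-21 + t(-1)*11))*(-2488 - 2290))) = (10/61)/4577 + 164/(((973 + (-21 + (-1)**2*11))*(-2488 - 2290))) = (10/61)*(1/4577) + 164/(((973 + (-21 + 1*11))*(-4778))) = 10/279197 + 164/(((973 + (-21 + 11))*(-4778))) = 10/279197 + 164/(((973 - 10)*(-4778))) = 10/279197 + 164/((963*(-4778))) = 10/279197 + 164/(-4601214) = 10/279197 + 164*(-1/4601214) = 10/279197 - 82/2300607 = 111916/642322572579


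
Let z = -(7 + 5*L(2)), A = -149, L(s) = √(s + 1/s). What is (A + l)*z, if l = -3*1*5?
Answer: 1148 + 410*√10 ≈ 2444.5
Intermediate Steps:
z = -7 - 5*√10/2 (z = -(7 + 5*√(2 + 1/2)) = -(7 + 5*√(2 + ½)) = -(7 + 5*√(5/2)) = -(7 + 5*(√10/2)) = -(7 + 5*√10/2) = -7 - 5*√10/2 ≈ -14.906)
l = -15 (l = -3*5 = -15)
(A + l)*z = (-149 - 15)*(-7 - 5*√10/2) = -164*(-7 - 5*√10/2) = 1148 + 410*√10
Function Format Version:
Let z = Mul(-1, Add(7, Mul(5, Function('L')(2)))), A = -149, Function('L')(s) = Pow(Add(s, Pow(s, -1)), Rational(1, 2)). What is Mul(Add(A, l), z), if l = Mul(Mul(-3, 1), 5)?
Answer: Add(1148, Mul(410, Pow(10, Rational(1, 2)))) ≈ 2444.5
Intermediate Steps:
z = Add(-7, Mul(Rational(-5, 2), Pow(10, Rational(1, 2)))) (z = Mul(-1, Add(7, Mul(5, Pow(Add(2, Pow(2, -1)), Rational(1, 2))))) = Mul(-1, Add(7, Mul(5, Pow(Add(2, Rational(1, 2)), Rational(1, 2))))) = Mul(-1, Add(7, Mul(5, Pow(Rational(5, 2), Rational(1, 2))))) = Mul(-1, Add(7, Mul(5, Mul(Rational(1, 2), Pow(10, Rational(1, 2)))))) = Mul(-1, Add(7, Mul(Rational(5, 2), Pow(10, Rational(1, 2))))) = Add(-7, Mul(Rational(-5, 2), Pow(10, Rational(1, 2)))) ≈ -14.906)
l = -15 (l = Mul(-3, 5) = -15)
Mul(Add(A, l), z) = Mul(Add(-149, -15), Add(-7, Mul(Rational(-5, 2), Pow(10, Rational(1, 2))))) = Mul(-164, Add(-7, Mul(Rational(-5, 2), Pow(10, Rational(1, 2))))) = Add(1148, Mul(410, Pow(10, Rational(1, 2))))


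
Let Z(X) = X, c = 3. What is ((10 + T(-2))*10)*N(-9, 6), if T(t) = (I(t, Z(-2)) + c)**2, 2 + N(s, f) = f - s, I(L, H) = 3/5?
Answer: 14924/5 ≈ 2984.8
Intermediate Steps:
I(L, H) = 3/5 (I(L, H) = 3*(1/5) = 3/5)
N(s, f) = -2 + f - s (N(s, f) = -2 + (f - s) = -2 + f - s)
T(t) = 324/25 (T(t) = (3/5 + 3)**2 = (18/5)**2 = 324/25)
((10 + T(-2))*10)*N(-9, 6) = ((10 + 324/25)*10)*(-2 + 6 - 1*(-9)) = ((574/25)*10)*(-2 + 6 + 9) = (1148/5)*13 = 14924/5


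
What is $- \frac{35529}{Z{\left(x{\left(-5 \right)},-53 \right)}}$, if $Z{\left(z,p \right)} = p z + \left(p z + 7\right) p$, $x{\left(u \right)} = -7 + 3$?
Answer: $\frac{35529}{11395} \approx 3.1179$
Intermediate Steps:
$x{\left(u \right)} = -4$
$Z{\left(z,p \right)} = p z + p \left(7 + p z\right)$ ($Z{\left(z,p \right)} = p z + \left(7 + p z\right) p = p z + p \left(7 + p z\right)$)
$- \frac{35529}{Z{\left(x{\left(-5 \right)},-53 \right)}} = - \frac{35529}{\left(-53\right) \left(7 - 4 - -212\right)} = - \frac{35529}{\left(-53\right) \left(7 - 4 + 212\right)} = - \frac{35529}{\left(-53\right) 215} = - \frac{35529}{-11395} = \left(-35529\right) \left(- \frac{1}{11395}\right) = \frac{35529}{11395}$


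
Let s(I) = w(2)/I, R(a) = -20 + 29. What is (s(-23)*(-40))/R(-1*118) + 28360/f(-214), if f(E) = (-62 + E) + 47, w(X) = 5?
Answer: -5824720/47403 ≈ -122.88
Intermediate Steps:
R(a) = 9
s(I) = 5/I
f(E) = -15 + E
(s(-23)*(-40))/R(-1*118) + 28360/f(-214) = ((5/(-23))*(-40))/9 + 28360/(-15 - 214) = ((5*(-1/23))*(-40))*(1/9) + 28360/(-229) = -5/23*(-40)*(1/9) + 28360*(-1/229) = (200/23)*(1/9) - 28360/229 = 200/207 - 28360/229 = -5824720/47403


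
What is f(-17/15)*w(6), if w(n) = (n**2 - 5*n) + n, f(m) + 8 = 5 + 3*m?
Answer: -384/5 ≈ -76.800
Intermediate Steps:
f(m) = -3 + 3*m (f(m) = -8 + (5 + 3*m) = -3 + 3*m)
w(n) = n**2 - 4*n
f(-17/15)*w(6) = (-3 + 3*(-17/15))*(6*(-4 + 6)) = (-3 + 3*(-17*1/15))*(6*2) = (-3 + 3*(-17/15))*12 = (-3 - 17/5)*12 = -32/5*12 = -384/5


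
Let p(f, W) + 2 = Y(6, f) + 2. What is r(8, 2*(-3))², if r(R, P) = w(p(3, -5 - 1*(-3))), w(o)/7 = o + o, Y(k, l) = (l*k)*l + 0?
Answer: 571536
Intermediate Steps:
Y(k, l) = k*l² (Y(k, l) = (k*l)*l + 0 = k*l² + 0 = k*l²)
p(f, W) = 6*f² (p(f, W) = -2 + (6*f² + 2) = -2 + (2 + 6*f²) = 6*f²)
w(o) = 14*o (w(o) = 7*(o + o) = 7*(2*o) = 14*o)
r(R, P) = 756 (r(R, P) = 14*(6*3²) = 14*(6*9) = 14*54 = 756)
r(8, 2*(-3))² = 756² = 571536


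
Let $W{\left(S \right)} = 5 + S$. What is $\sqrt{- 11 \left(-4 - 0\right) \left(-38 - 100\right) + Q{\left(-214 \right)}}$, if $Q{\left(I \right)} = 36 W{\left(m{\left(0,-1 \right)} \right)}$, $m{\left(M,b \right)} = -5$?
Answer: $2 i \sqrt{1518} \approx 77.923 i$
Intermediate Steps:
$Q{\left(I \right)} = 0$ ($Q{\left(I \right)} = 36 \left(5 - 5\right) = 36 \cdot 0 = 0$)
$\sqrt{- 11 \left(-4 - 0\right) \left(-38 - 100\right) + Q{\left(-214 \right)}} = \sqrt{- 11 \left(-4 - 0\right) \left(-38 - 100\right) + 0} = \sqrt{- 11 \left(-4 + 0\right) \left(-138\right) + 0} = \sqrt{\left(-11\right) \left(-4\right) \left(-138\right) + 0} = \sqrt{44 \left(-138\right) + 0} = \sqrt{-6072 + 0} = \sqrt{-6072} = 2 i \sqrt{1518}$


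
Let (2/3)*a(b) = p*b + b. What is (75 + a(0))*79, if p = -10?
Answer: 5925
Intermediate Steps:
a(b) = -27*b/2 (a(b) = 3*(-10*b + b)/2 = 3*(-9*b)/2 = -27*b/2)
(75 + a(0))*79 = (75 - 27/2*0)*79 = (75 + 0)*79 = 75*79 = 5925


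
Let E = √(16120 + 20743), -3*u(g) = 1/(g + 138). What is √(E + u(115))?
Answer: √(-759 + 576081*√36863)/759 ≈ 13.856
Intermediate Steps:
u(g) = -1/(3*(138 + g)) (u(g) = -1/(3*(g + 138)) = -1/(3*(138 + g)))
E = √36863 ≈ 192.00
√(E + u(115)) = √(√36863 - 1/(414 + 3*115)) = √(√36863 - 1/(414 + 345)) = √(√36863 - 1/759) = √(-1/759 + √36863)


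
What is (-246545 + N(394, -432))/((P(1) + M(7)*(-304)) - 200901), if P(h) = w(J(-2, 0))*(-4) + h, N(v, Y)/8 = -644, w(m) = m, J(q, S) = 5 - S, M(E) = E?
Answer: 251697/203048 ≈ 1.2396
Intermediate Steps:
N(v, Y) = -5152 (N(v, Y) = 8*(-644) = -5152)
P(h) = -20 + h (P(h) = (5 - 1*0)*(-4) + h = (5 + 0)*(-4) + h = 5*(-4) + h = -20 + h)
(-246545 + N(394, -432))/((P(1) + M(7)*(-304)) - 200901) = (-246545 - 5152)/(((-20 + 1) + 7*(-304)) - 200901) = -251697/((-19 - 2128) - 200901) = -251697/(-2147 - 200901) = -251697/(-203048) = -251697*(-1/203048) = 251697/203048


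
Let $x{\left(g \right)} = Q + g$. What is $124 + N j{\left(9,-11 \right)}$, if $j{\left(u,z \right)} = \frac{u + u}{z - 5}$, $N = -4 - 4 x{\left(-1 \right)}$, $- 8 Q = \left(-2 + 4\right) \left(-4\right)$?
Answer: $\frac{257}{2} \approx 128.5$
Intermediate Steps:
$Q = 1$ ($Q = - \frac{\left(-2 + 4\right) \left(-4\right)}{8} = - \frac{2 \left(-4\right)}{8} = \left(- \frac{1}{8}\right) \left(-8\right) = 1$)
$x{\left(g \right)} = 1 + g$
$N = -4$ ($N = -4 - 4 \left(1 - 1\right) = -4 - 0 = -4 + 0 = -4$)
$j{\left(u,z \right)} = \frac{2 u}{-5 + z}$
$124 + N j{\left(9,-11 \right)} = 124 - 4 \cdot 2 \cdot 9 \frac{1}{-5 - 11} = 124 - 4 \cdot 2 \cdot 9 \frac{1}{-16} = 124 - 4 \cdot 2 \cdot 9 \left(- \frac{1}{16}\right) = 124 - - \frac{9}{2} = 124 + \frac{9}{2} = \frac{257}{2}$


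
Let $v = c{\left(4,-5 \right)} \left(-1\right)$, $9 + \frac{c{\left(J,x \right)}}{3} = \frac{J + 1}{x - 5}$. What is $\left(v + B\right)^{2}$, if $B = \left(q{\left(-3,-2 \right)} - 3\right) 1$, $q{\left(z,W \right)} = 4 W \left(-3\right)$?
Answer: $\frac{9801}{4} \approx 2450.3$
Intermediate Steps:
$q{\left(z,W \right)} = - 12 W$
$c{\left(J,x \right)} = -27 + \frac{3 \left(1 + J\right)}{-5 + x}$ ($c{\left(J,x \right)} = -27 + 3 \frac{J + 1}{x - 5} = -27 + 3 \frac{1 + J}{-5 + x} = -27 + \frac{3 \left(1 + J\right)}{-5 + x}$)
$v = \frac{57}{2}$ ($v = \frac{3 \left(46 + 4 - -45\right)}{-5 - 5} \left(-1\right) = \frac{3 \left(46 + 4 + 45\right)}{-10} \left(-1\right) = 3 \left(- \frac{1}{10}\right) 95 \left(-1\right) = \left(- \frac{57}{2}\right) \left(-1\right) = \frac{57}{2} \approx 28.5$)
$B = 21$ ($B = \left(\left(-12\right) \left(-2\right) - 3\right) 1 = \left(24 - 3\right) 1 = 21 \cdot 1 = 21$)
$\left(v + B\right)^{2} = \left(\frac{57}{2} + 21\right)^{2} = \left(\frac{99}{2}\right)^{2} = \frac{9801}{4}$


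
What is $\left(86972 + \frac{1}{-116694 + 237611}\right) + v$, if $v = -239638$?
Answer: $- \frac{18459914721}{120917} \approx -1.5267 \cdot 10^{5}$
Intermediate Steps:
$\left(86972 + \frac{1}{-116694 + 237611}\right) + v = \left(86972 + \frac{1}{-116694 + 237611}\right) - 239638 = \left(86972 + \frac{1}{120917}\right) - 239638 = \frac{10516393325}{120917} - 239638 = - \frac{18459914721}{120917}$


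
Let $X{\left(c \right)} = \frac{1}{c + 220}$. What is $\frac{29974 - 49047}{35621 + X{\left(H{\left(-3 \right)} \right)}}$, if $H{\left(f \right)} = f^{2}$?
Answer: $- \frac{4367717}{8157210} \approx -0.53544$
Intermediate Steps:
$X{\left(c \right)} = \frac{1}{220 + c}$
$\frac{29974 - 49047}{35621 + X{\left(H{\left(-3 \right)} \right)}} = \frac{29974 - 49047}{35621 + \frac{1}{220 + \left(-3\right)^{2}}} = - \frac{19073}{35621 + \frac{1}{220 + 9}} = - \frac{19073}{35621 + \frac{1}{229}} = - \frac{19073}{\frac{8157210}{229}} = \left(-19073\right) \frac{229}{8157210} = - \frac{4367717}{8157210}$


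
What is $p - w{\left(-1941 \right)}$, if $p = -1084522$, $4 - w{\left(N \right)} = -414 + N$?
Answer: $-1086881$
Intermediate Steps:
$w{\left(N \right)} = 418 - N$ ($w{\left(N \right)} = 4 - \left(-414 + N\right) = 418 - N$)
$p - w{\left(-1941 \right)} = -1084522 - \left(418 - -1941\right) = -1084522 - \left(418 + 1941\right) = -1084522 - 2359 = -1086881$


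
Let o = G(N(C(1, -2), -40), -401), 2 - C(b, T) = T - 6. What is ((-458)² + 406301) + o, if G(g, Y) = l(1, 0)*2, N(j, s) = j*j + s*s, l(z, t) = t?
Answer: 616065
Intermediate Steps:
C(b, T) = 8 - T (C(b, T) = 2 - (T - 6) = 2 - (-6 + T) = 2 + (6 - T) = 8 - T)
N(j, s) = j² + s²
G(g, Y) = 0 (G(g, Y) = 0*2 = 0)
o = 0
((-458)² + 406301) + o = ((-458)² + 406301) + 0 = (209764 + 406301) + 0 = 616065 + 0 = 616065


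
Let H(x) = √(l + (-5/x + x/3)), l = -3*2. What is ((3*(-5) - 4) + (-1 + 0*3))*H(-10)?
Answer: -10*I*√318/3 ≈ -59.442*I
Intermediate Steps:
l = -6
H(x) = √(-6 - 5/x + x/3) (H(x) = √(-6 + (-5/x + x/3)) = √(-6 - 5/x + x/3))
((3*(-5) - 4) + (-1 + 0*3))*H(-10) = ((3*(-5) - 4) + (-1 + 0*3))*(√(-54 - 45/(-10) + 3*(-10))/3) = ((-15 - 4) + (-1 + 0))*(√(-54 - 45*(-⅒) - 30)/3) = (-19 - 1)*(√(-54 + 9/2 - 30)/3) = -20*√(-159/2)/3 = -20*I*√318/2/3 = -10*I*√318/3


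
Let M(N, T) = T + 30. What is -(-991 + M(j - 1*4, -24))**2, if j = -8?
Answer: -970225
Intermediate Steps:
M(N, T) = 30 + T
-(-991 + M(j - 1*4, -24))**2 = -(-991 + (30 - 24))**2 = -(-991 + 6)**2 = -1*(-985)**2 = -1*970225 = -970225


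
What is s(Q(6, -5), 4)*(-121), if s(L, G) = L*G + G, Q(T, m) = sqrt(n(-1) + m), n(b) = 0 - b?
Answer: -484 - 968*I ≈ -484.0 - 968.0*I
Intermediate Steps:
n(b) = -b
Q(T, m) = sqrt(1 + m) (Q(T, m) = sqrt(-1*(-1) + m) = sqrt(1 + m))
s(L, G) = G + G*L (s(L, G) = G*L + G = G + G*L)
s(Q(6, -5), 4)*(-121) = (4*(1 + sqrt(1 - 5)))*(-121) = (4*(1 + sqrt(-4)))*(-121) = (4*(1 + 2*I))*(-121) = (4 + 8*I)*(-121) = -484 - 968*I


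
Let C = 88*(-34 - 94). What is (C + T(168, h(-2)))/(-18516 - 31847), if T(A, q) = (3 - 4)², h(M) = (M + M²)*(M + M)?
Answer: 11263/50363 ≈ 0.22364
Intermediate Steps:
h(M) = 2*M*(M + M²) (h(M) = (M + M²)*(2*M) = 2*M*(M + M²))
T(A, q) = 1 (T(A, q) = (-1)² = 1)
C = -11264 (C = 88*(-128) = -11264)
(C + T(168, h(-2)))/(-18516 - 31847) = (-11264 + 1)/(-18516 - 31847) = -11263/(-50363) = -11263*(-1/50363) = 11263/50363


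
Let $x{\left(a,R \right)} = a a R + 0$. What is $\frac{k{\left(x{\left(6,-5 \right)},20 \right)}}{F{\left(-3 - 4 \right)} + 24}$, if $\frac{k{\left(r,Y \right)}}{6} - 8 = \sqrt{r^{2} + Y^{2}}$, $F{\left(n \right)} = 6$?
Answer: $\frac{8}{5} + 4 \sqrt{82} \approx 37.822$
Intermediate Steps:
$x{\left(a,R \right)} = R a^{2}$ ($x{\left(a,R \right)} = a^{2} R + 0 = R a^{2} + 0 = R a^{2}$)
$k{\left(r,Y \right)} = 48 + 6 \sqrt{Y^{2} + r^{2}}$ ($k{\left(r,Y \right)} = 48 + 6 \sqrt{r^{2} + Y^{2}} = 48 + 6 \sqrt{Y^{2} + r^{2}}$)
$\frac{k{\left(x{\left(6,-5 \right)},20 \right)}}{F{\left(-3 - 4 \right)} + 24} = \frac{48 + 6 \sqrt{20^{2} + \left(- 5 \cdot 6^{2}\right)^{2}}}{6 + 24} = \frac{48 + 6 \sqrt{400 + \left(\left(-5\right) 36\right)^{2}}}{30} = \left(48 + 6 \sqrt{400 + \left(-180\right)^{2}}\right) \frac{1}{30} = \left(48 + 6 \sqrt{400 + 32400}\right) \frac{1}{30} = \left(48 + 6 \sqrt{32800}\right) \frac{1}{30} = \left(48 + 6 \cdot 20 \sqrt{82}\right) \frac{1}{30} = \left(48 + 120 \sqrt{82}\right) \frac{1}{30} = \frac{8}{5} + 4 \sqrt{82}$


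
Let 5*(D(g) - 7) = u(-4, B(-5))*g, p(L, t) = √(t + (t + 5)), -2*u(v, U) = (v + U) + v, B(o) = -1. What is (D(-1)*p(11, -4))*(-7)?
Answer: -427*I*√3/10 ≈ -73.959*I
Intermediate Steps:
u(v, U) = -v - U/2 (u(v, U) = -((v + U) + v)/2 = -((U + v) + v)/2 = -(U + 2*v)/2 = -v - U/2)
p(L, t) = √(5 + 2*t) (p(L, t) = √(t + (5 + t)) = √(5 + 2*t))
D(g) = 7 + 9*g/10 (D(g) = 7 + ((-1*(-4) - ½*(-1))*g)/5 = 7 + ((4 + ½)*g)/5 = 7 + (9*g/2)/5 = 7 + 9*g/10)
(D(-1)*p(11, -4))*(-7) = ((7 + (9/10)*(-1))*√(5 + 2*(-4)))*(-7) = ((7 - 9/10)*√(5 - 8))*(-7) = (61*√(-3)/10)*(-7) = (61*(I*√3)/10)*(-7) = (61*I*√3/10)*(-7) = -427*I*√3/10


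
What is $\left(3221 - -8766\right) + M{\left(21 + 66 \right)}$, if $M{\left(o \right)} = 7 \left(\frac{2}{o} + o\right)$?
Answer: $\frac{1095866}{87} \approx 12596.0$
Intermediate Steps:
$M{\left(o \right)} = 7 o + \frac{14}{o}$ ($M{\left(o \right)} = 7 \left(o + \frac{2}{o}\right) = 7 o + \frac{14}{o}$)
$\left(3221 - -8766\right) + M{\left(21 + 66 \right)} = \left(3221 - -8766\right) + \left(7 \left(21 + 66\right) + \frac{14}{21 + 66}\right) = \left(3221 + 8766\right) + \left(7 \cdot 87 + \frac{14}{87}\right) = 11987 + \left(609 + 14 \cdot \frac{1}{87}\right) = 11987 + \left(609 + \frac{14}{87}\right) = 11987 + \frac{52997}{87} = \frac{1095866}{87}$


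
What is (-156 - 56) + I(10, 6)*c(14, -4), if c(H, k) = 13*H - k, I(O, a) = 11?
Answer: 1834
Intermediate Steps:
c(H, k) = -k + 13*H
(-156 - 56) + I(10, 6)*c(14, -4) = (-156 - 56) + 11*(-1*(-4) + 13*14) = -212 + 11*(4 + 182) = -212 + 11*186 = -212 + 2046 = 1834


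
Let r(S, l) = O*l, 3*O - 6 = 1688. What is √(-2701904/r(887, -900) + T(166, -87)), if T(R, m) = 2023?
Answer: √2705825073/1155 ≈ 45.037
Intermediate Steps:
O = 1694/3 (O = 2 + (⅓)*1688 = 2 + 1688/3 = 1694/3 ≈ 564.67)
r(S, l) = 1694*l/3
√(-2701904/r(887, -900) + T(166, -87)) = √(-2701904/((1694/3)*(-900)) + 2023) = √(-2701904/(-508200) + 2023) = √(-2701904*(-1/508200) + 2023) = √(337738/63525 + 2023) = √(128848813/63525) = √2705825073/1155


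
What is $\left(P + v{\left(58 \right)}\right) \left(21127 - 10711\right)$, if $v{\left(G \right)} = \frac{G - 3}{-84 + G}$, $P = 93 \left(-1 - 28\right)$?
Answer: $- \frac{365481816}{13} \approx -2.8114 \cdot 10^{7}$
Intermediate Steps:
$P = -2697$ ($P = 93 \left(-29\right) = -2697$)
$v{\left(G \right)} = \frac{-3 + G}{-84 + G}$
$\left(P + v{\left(58 \right)}\right) \left(21127 - 10711\right) = \left(-2697 + \frac{-3 + 58}{-84 + 58}\right) \left(21127 - 10711\right) = \left(-2697 + \frac{1}{-26} \cdot 55\right) 10416 = \left(-2697 - \frac{55}{26}\right) 10416 = \left(- \frac{70177}{26}\right) 10416 = - \frac{365481816}{13}$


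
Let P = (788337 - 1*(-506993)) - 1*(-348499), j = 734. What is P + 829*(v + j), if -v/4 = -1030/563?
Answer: 1271468825/563 ≈ 2.2584e+6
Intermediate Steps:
v = 4120/563 (v = -(-4120)/563 = -4*(-1030/563) = 4120/563 ≈ 7.3179)
P = 1643829 (P = (788337 + 506993) + 348499 = 1295330 + 348499 = 1643829)
P + 829*(v + j) = 1643829 + 829*(4120/563 + 734) = 1643829 + 829*(417362/563) = 1643829 + 345993098/563 = 1271468825/563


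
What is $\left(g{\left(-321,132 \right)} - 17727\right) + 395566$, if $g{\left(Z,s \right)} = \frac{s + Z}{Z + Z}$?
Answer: $\frac{80857609}{214} \approx 3.7784 \cdot 10^{5}$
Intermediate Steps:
$g{\left(Z,s \right)} = \frac{Z + s}{2 Z}$
$\left(g{\left(-321,132 \right)} - 17727\right) + 395566 = \left(\frac{-321 + 132}{2 \left(-321\right)} - 17727\right) + 395566 = \left(\frac{1}{2} \left(- \frac{1}{321}\right) \left(-189\right) - 17727\right) + 395566 = \left(\frac{63}{214} - 17727\right) + 395566 = - \frac{3793515}{214} + 395566 = \frac{80857609}{214}$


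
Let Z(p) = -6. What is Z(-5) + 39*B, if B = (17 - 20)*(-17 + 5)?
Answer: 1398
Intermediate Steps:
B = 36 (B = -3*(-12) = 36)
Z(-5) + 39*B = -6 + 39*36 = -6 + 1404 = 1398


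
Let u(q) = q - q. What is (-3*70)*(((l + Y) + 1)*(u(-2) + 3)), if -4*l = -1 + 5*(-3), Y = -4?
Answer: -630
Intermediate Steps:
u(q) = 0
l = 4 (l = -(-1 + 5*(-3))/4 = -(-1 - 15)/4 = -1/4*(-16) = 4)
(-3*70)*(((l + Y) + 1)*(u(-2) + 3)) = (-3*70)*(((4 - 4) + 1)*(0 + 3)) = -210*(0 + 1)*3 = -210*3 = -630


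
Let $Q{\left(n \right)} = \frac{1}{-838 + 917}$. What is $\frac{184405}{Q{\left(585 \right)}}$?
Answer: $14567995$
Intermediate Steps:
$Q{\left(n \right)} = \frac{1}{79}$
$\frac{184405}{Q{\left(585 \right)}} = 184405 \frac{1}{\frac{1}{79}} = 184405 \cdot 79 = 14567995$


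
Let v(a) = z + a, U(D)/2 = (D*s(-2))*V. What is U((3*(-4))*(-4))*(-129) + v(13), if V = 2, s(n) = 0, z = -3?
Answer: 10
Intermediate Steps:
U(D) = 0 (U(D) = 2*((D*0)*2) = 2*(0*2) = 2*0 = 0)
v(a) = -3 + a
U((3*(-4))*(-4))*(-129) + v(13) = 0*(-129) + (-3 + 13) = 0 + 10 = 10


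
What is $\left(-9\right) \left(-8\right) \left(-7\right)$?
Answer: $-504$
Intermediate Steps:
$\left(-9\right) \left(-8\right) \left(-7\right) = 72 \left(-7\right) = -504$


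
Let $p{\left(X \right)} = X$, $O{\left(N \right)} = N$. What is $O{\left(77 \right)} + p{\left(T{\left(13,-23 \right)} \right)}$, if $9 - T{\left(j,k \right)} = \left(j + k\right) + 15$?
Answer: $81$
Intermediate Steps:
$T{\left(j,k \right)} = -6 - j - k$ ($T{\left(j,k \right)} = 9 - \left(\left(j + k\right) + 15\right) = 9 - \left(15 + j + k\right) = -6 - j - k$)
$O{\left(77 \right)} + p{\left(T{\left(13,-23 \right)} \right)} = 77 - -4 = 77 + 4 = 81$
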